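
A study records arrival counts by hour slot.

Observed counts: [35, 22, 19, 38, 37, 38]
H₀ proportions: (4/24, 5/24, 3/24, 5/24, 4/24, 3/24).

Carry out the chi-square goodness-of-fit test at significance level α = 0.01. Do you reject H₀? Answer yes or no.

reject H₀: yes

n = 189; E_i = n·p_i = [31.50, 39.38, 23.62, 39.38, 31.50, 23.62]
χ² = (35−31.50)²/31.50 + (22−39.38)²/39.38 + (19−23.62)²/23.62 + (38−39.38)²/39.38 + (37−31.50)²/31.50 + (38−23.62)²/23.62 = 18.7164
df = 5
p-value (upper-tail) = 0.00217
At α=0.01: p < α → reject H₀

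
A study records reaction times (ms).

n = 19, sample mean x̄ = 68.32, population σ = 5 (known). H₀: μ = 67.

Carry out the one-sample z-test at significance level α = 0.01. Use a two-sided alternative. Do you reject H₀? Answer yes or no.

reject H₀: no

SE = σ/√n = 5/√19 = 1.1471
z = (x̄−μ₀)/SE = (68.32−67)/1.1471 = 1.1507
p-value (two-sided) = 0.24984
At α=0.01: p ≥ α → fail to reject H₀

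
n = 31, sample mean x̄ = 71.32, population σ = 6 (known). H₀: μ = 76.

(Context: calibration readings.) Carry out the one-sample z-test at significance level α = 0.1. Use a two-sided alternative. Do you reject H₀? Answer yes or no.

SE = σ/√n = 6/√31 = 1.0776
z = (x̄−μ₀)/SE = (71.32−76)/1.0776 = -4.3429
p-value (two-sided) = 0.00001
At α=0.1: p < α → reject H₀

reject H₀: yes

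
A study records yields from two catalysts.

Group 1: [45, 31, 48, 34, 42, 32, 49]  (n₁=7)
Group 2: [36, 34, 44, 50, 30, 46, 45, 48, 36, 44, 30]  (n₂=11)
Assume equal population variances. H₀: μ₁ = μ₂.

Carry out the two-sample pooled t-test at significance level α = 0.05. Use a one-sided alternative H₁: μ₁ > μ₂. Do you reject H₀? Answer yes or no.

x̄₁=40.143, s₁=7.690, n₁=7
x̄₂=40.273, s₂=7.240, n₂=11
s_p² = [6·7.690² + 10·7.240²]/16 = 54.9399
SE = √(s_p²·(1/7+1/11)) = 3.5837
t = (40.143−40.273)/3.5837 = -0.0362
df = 16
p-value (one-sided, H₁ greater) = 0.51423
At α=0.05: p ≥ α → fail to reject H₀

reject H₀: no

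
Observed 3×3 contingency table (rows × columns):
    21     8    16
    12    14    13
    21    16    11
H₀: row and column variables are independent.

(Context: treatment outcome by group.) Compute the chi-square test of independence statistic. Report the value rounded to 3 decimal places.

test statistic = 5.756

Row totals [45, 39, 48], col totals [54, 38, 40], n=132
χ² = (21−18.41)²/18.41 + (8−12.95)²/12.95 + (16−13.64)²/13.64 + (12−15.95)²/15.95 + (14−11.23)²/11.23 + (13−11.82)²/11.82 + (21−19.64)²/19.64 + (16−13.82)²/13.82 + (11−14.55)²/14.55 = 5.7558
df = 4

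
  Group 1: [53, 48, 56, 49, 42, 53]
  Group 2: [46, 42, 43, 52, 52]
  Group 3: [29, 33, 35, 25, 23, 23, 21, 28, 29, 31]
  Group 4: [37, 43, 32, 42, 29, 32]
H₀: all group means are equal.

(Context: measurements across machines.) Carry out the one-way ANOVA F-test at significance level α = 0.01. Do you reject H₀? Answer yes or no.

Group means [50.17, 47.00, 27.70, 35.83], grand mean 38.074
SSB = Σnᵢ(x̄ᵢ−x̄)² = 2382.085; SSW = ΣΣ(x−x̄ᵢ)² = 573.767
MSB = 2382.085/3 = 794.0284; MSW = 573.767/23 = 24.9464
F = MSB/MSW = 31.8294
df = (3, 23)
p-value (upper-tail) = 0.00000
At α=0.01: p < α → reject H₀

reject H₀: yes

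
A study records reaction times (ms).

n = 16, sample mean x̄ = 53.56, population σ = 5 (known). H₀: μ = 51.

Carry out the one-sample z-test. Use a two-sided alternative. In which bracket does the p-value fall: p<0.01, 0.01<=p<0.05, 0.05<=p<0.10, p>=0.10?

SE = σ/√n = 5/√16 = 1.2500
z = (x̄−μ₀)/SE = (53.56−51)/1.2500 = 2.0480
p-value (two-sided) = 0.04056
→ bracket: 0.01<=p<0.05

p-value bracket: 0.01<=p<0.05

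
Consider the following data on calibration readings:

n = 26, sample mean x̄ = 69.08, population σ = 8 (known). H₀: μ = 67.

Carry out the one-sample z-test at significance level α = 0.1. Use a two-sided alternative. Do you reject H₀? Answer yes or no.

reject H₀: no

SE = σ/√n = 8/√26 = 1.5689
z = (x̄−μ₀)/SE = (69.08−67)/1.5689 = 1.3257
p-value (two-sided) = 0.18492
At α=0.1: p ≥ α → fail to reject H₀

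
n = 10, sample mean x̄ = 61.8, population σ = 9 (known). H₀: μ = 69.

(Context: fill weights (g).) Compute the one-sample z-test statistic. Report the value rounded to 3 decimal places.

SE = σ/√n = 9/√10 = 2.8460
z = (x̄−μ₀)/SE = (61.8−69)/2.8460 = -2.5298

test statistic = -2.530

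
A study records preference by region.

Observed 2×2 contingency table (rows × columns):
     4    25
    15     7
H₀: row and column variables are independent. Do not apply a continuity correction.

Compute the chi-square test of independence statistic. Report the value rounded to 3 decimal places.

test statistic = 15.831

Row totals [29, 22], col totals [19, 32], n=51
χ² = (4−10.80)²/10.80 + (25−18.20)²/18.20 + (15−8.20)²/8.20 + (7−13.80)²/13.80 = 15.8309
df = 1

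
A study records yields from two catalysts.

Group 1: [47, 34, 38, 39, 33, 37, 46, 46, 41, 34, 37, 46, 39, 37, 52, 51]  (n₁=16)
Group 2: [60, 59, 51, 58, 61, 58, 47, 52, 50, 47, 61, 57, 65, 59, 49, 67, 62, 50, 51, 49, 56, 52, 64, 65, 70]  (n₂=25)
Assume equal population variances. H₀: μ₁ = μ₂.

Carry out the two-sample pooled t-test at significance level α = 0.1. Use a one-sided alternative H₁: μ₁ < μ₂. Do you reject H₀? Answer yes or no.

reject H₀: yes

x̄₁=41.062, s₁=6.104, n₁=16
x̄₂=56.800, s₂=6.677, n₂=25
s_p² = [15·6.104² + 24·6.677²]/39 = 41.7676
SE = √(s_p²·(1/16+1/25)) = 2.0691
t = (41.062−56.800)/2.0691 = -7.6060
df = 39
p-value (one-sided, H₁ less) = 0.00000
At α=0.1: p < α → reject H₀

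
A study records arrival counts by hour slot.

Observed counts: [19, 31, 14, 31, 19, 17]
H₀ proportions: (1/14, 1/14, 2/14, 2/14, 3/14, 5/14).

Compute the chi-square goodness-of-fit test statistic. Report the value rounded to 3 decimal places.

n = 131; E_i = n·p_i = [9.36, 9.36, 18.71, 18.71, 28.07, 46.79]
χ² = (19−9.36)²/9.36 + (31−9.36)²/9.36 + (14−18.71)²/18.71 + (31−18.71)²/18.71 + (19−28.07)²/28.07 + (17−46.79)²/46.79 = 91.1440
df = 5

test statistic = 91.144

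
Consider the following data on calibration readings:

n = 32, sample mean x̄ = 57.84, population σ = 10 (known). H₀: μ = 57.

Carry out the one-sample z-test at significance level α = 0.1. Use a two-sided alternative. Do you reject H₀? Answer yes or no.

SE = σ/√n = 10/√32 = 1.7678
z = (x̄−μ₀)/SE = (57.84−57)/1.7678 = 0.4752
p-value (two-sided) = 0.63466
At α=0.1: p ≥ α → fail to reject H₀

reject H₀: no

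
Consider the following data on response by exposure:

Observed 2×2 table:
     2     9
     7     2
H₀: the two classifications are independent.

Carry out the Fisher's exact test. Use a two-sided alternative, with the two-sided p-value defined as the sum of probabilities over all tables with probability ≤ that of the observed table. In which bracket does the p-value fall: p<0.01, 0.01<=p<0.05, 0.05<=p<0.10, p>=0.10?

Margins: r₁=11, r₂=9, c₁=9, c₂=11, n=20
p_obs = C(11,2)·C(9,7)/C(20,9); sum pmf over tables with pmf ≤ p_obs
p-value (two-sided) = 0.02155
→ bracket: 0.01<=p<0.05

p-value bracket: 0.01<=p<0.05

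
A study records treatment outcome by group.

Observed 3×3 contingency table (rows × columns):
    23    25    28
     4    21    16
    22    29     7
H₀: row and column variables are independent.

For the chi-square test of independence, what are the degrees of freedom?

degrees of freedom = 4

df = (r−1)(c−1) = (3−1)·(3−1) = 4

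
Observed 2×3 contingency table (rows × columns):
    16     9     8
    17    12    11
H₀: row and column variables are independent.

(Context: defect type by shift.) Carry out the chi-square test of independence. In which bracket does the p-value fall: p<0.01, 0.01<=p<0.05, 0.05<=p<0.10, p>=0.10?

p-value bracket: p>=0.10

Row totals [33, 40], col totals [33, 21, 19], n=73
χ² = (16−14.92)²/14.92 + (9−9.49)²/9.49 + (8−8.59)²/8.59 + (17−18.08)²/18.08 + (12−11.51)²/11.51 + (11−10.41)²/10.41 = 0.2638
df = 2
p-value (upper-tail) = 0.87645
→ bracket: p>=0.10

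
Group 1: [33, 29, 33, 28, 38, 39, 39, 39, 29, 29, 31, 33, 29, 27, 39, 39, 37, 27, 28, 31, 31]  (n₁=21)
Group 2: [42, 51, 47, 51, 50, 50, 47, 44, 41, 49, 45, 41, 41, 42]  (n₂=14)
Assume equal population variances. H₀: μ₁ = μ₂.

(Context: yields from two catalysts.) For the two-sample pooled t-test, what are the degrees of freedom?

df = n₁ + n₂ − 2 = 21 + 14 − 2 = 33

degrees of freedom = 33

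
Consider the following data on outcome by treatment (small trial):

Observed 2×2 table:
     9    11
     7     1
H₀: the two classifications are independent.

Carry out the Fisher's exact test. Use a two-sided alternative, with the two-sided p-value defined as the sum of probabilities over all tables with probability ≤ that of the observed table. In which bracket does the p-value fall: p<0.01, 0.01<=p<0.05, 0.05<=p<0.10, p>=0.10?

Margins: r₁=20, r₂=8, c₁=16, c₂=12, n=28
p_obs = C(20,9)·C(8,7)/C(28,16); sum pmf over tables with pmf ≤ p_obs
p-value (two-sided) = 0.08822
→ bracket: 0.05<=p<0.10

p-value bracket: 0.05<=p<0.10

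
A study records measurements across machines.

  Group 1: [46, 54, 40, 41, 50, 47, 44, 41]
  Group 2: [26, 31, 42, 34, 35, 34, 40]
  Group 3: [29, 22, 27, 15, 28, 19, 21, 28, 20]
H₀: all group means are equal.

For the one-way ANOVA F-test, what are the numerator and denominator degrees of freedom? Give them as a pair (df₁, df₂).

degrees of freedom = [2, 21]

k = 3 groups, N = 24 total
df = (k−1, N−k) = (3−1, 24−3) = (2, 21)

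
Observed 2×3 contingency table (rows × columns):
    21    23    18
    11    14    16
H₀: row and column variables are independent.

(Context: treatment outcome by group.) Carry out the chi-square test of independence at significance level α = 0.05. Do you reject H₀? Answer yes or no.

Row totals [62, 41], col totals [32, 37, 34], n=103
χ² = (21−19.26)²/19.26 + (23−22.27)²/22.27 + (18−20.47)²/20.47 + (11−12.74)²/12.74 + (14−14.73)²/14.73 + (16−13.53)²/13.53 = 1.2002
df = 2
p-value (upper-tail) = 0.54876
At α=0.05: p ≥ α → fail to reject H₀

reject H₀: no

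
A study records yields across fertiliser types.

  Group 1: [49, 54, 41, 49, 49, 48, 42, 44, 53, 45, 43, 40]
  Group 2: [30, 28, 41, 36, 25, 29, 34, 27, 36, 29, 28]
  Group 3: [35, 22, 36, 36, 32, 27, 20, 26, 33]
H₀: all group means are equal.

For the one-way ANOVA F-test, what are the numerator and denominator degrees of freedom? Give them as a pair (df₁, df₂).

degrees of freedom = [2, 29]

k = 3 groups, N = 32 total
df = (k−1, N−k) = (3−1, 32−3) = (2, 29)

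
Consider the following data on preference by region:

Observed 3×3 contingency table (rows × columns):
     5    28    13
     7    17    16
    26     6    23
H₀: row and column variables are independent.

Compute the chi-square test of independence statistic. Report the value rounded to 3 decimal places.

Row totals [46, 40, 55], col totals [38, 51, 52], n=141
χ² = (5−12.40)²/12.40 + (28−16.64)²/16.64 + (13−16.96)²/16.96 + (7−10.78)²/10.78 + (17−14.47)²/14.47 + (16−14.75)²/14.75 + (26−14.82)²/14.82 + (6−19.89)²/19.89 + (23−20.28)²/20.28 = 33.4684
df = 4

test statistic = 33.468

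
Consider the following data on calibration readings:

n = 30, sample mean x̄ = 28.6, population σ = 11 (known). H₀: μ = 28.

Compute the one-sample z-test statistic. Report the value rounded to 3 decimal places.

SE = σ/√n = 11/√30 = 2.0083
z = (x̄−μ₀)/SE = (28.6−28)/2.0083 = 0.2988

test statistic = 0.299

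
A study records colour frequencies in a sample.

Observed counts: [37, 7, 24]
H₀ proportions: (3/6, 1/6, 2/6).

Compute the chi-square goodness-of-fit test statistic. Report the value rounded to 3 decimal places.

n = 68; E_i = n·p_i = [34.00, 11.33, 22.67]
χ² = (37−34.00)²/34.00 + (7−11.33)²/11.33 + (24−22.67)²/22.67 = 2.0000
df = 2

test statistic = 2.000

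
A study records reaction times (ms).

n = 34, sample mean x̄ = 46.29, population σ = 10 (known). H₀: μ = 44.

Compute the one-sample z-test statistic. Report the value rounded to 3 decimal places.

test statistic = 1.335

SE = σ/√n = 10/√34 = 1.7150
z = (x̄−μ₀)/SE = (46.29−44)/1.7150 = 1.3353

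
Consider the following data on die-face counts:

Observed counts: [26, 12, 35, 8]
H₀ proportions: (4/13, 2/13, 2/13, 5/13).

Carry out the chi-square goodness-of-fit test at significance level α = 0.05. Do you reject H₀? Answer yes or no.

n = 81; E_i = n·p_i = [24.92, 12.46, 12.46, 31.15]
χ² = (26−24.92)²/24.92 + (12−12.46)²/12.46 + (35−12.46)²/12.46 + (8−31.15)²/31.15 = 58.0358
df = 3
p-value (upper-tail) = 0.00000
At α=0.05: p < α → reject H₀

reject H₀: yes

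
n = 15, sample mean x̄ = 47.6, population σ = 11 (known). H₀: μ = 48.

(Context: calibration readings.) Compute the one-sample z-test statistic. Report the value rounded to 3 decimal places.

SE = σ/√n = 11/√15 = 2.8402
z = (x̄−μ₀)/SE = (47.6−48)/2.8402 = -0.1408

test statistic = -0.141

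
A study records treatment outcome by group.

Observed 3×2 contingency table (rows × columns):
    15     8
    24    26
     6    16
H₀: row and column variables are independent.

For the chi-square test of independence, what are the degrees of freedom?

degrees of freedom = 2

df = (r−1)(c−1) = (3−1)·(2−1) = 2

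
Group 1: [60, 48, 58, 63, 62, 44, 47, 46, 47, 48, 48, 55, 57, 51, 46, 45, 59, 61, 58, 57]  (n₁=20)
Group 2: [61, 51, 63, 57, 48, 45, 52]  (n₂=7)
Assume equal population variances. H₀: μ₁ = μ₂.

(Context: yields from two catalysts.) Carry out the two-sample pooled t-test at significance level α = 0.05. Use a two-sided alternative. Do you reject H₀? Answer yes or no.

reject H₀: no

x̄₁=53.000, s₁=6.529, n₁=20
x̄₂=53.857, s₂=6.694, n₂=7
s_p² = [19·6.529² + 6·6.694²]/25 = 43.1543
SE = √(s_p²·(1/20+1/7)) = 2.8849
t = (53.000−53.857)/2.8849 = -0.2971
df = 25
p-value (two-sided) = 0.76883
At α=0.05: p ≥ α → fail to reject H₀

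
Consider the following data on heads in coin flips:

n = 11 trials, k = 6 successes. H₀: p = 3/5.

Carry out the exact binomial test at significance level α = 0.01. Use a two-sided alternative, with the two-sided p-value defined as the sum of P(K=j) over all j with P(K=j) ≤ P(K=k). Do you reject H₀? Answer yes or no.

Exact binomial: n=11, k=6, p₀=3/5=0.6000
P(X=j) = C(n,j)·p₀^j·(1−p₀)^(n−j); p = Σ P(X=j) over j with P(X=j) ≤ P(X=6)
p-value (two-sided) = 0.76351
At α=0.01: p ≥ α → fail to reject H₀

reject H₀: no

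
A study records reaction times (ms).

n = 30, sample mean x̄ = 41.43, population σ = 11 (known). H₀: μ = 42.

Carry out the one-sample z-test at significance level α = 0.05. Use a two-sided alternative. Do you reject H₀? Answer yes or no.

reject H₀: no

SE = σ/√n = 11/√30 = 2.0083
z = (x̄−μ₀)/SE = (41.43−42)/2.0083 = -0.2838
p-value (two-sided) = 0.77655
At α=0.05: p ≥ α → fail to reject H₀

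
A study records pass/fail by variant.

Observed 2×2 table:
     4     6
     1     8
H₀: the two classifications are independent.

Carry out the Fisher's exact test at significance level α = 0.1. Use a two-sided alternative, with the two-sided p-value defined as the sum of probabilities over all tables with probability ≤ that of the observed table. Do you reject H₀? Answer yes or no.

reject H₀: no

Margins: r₁=10, r₂=9, c₁=5, c₂=14, n=19
p_obs = C(10,4)·C(9,1)/C(19,5); sum pmf over tables with pmf ≤ p_obs
p-value (two-sided) = 0.30341
At α=0.1: p ≥ α → fail to reject H₀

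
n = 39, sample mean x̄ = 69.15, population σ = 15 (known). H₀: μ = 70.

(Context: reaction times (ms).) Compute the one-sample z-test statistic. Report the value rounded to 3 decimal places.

test statistic = -0.354

SE = σ/√n = 15/√39 = 2.4019
z = (x̄−μ₀)/SE = (69.15−70)/2.4019 = -0.3539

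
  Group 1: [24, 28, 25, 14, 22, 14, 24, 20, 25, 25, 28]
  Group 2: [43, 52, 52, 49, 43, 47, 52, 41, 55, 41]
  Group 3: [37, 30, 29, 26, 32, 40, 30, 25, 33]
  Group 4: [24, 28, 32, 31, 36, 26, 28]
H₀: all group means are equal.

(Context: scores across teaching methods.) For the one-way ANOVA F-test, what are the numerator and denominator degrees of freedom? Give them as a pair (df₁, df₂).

degrees of freedom = [3, 33]

k = 4 groups, N = 37 total
df = (k−1, N−k) = (4−1, 37−4) = (3, 33)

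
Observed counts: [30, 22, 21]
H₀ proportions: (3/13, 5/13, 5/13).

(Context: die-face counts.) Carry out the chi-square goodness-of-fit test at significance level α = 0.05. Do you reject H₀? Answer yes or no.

n = 73; E_i = n·p_i = [16.85, 28.08, 28.08]
χ² = (30−16.85)²/16.85 + (22−28.08)²/28.08 + (21−28.08)²/28.08 = 13.3699
df = 2
p-value (upper-tail) = 0.00125
At α=0.05: p < α → reject H₀

reject H₀: yes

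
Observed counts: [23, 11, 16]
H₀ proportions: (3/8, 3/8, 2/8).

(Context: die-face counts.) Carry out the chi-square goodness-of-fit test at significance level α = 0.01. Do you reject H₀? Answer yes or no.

n = 50; E_i = n·p_i = [18.75, 18.75, 12.50]
χ² = (23−18.75)²/18.75 + (11−18.75)²/18.75 + (16−12.50)²/12.50 = 5.1467
df = 2
p-value (upper-tail) = 0.07628
At α=0.01: p ≥ α → fail to reject H₀

reject H₀: no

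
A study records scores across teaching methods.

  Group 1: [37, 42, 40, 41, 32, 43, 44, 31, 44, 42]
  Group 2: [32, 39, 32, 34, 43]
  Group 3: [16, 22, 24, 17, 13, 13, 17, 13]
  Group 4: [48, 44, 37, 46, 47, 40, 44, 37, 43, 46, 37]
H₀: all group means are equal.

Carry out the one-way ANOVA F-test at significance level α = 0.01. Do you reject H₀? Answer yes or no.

reject H₀: yes

Group means [39.60, 36.00, 16.88, 42.64], grand mean 34.706
SSB = Σnᵢ(x̄ᵢ−x̄)² = 3483.238; SSW = ΣΣ(x−x̄ᵢ)² = 595.820
MSB = 3483.238/3 = 1161.0795; MSW = 595.820/30 = 19.8607
F = MSB/MSW = 58.4612
df = (3, 30)
p-value (upper-tail) = 0.00000
At α=0.01: p < α → reject H₀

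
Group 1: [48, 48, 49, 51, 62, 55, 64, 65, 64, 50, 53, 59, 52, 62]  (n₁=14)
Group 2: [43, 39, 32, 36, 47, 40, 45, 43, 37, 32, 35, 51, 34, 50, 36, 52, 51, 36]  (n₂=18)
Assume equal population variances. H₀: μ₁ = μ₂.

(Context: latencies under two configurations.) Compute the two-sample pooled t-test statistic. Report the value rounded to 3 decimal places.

x̄₁=55.857, s₁=6.526, n₁=14
x̄₂=41.056, s₂=6.881, n₂=18
s_p² = [13·6.526² + 17·6.881²]/30 = 45.2886
SE = √(s_p²·(1/14+1/18)) = 2.3981
t = (55.857−41.056)/2.3981 = 6.1722
df = 30

test statistic = 6.172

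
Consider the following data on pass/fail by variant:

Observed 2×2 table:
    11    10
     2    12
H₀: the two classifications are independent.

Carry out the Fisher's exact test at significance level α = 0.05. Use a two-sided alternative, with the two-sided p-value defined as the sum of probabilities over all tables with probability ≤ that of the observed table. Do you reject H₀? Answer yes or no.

reject H₀: yes

Margins: r₁=21, r₂=14, c₁=13, c₂=22, n=35
p_obs = C(21,11)·C(14,2)/C(35,13); sum pmf over tables with pmf ≤ p_obs
p-value (two-sided) = 0.03374
At α=0.05: p < α → reject H₀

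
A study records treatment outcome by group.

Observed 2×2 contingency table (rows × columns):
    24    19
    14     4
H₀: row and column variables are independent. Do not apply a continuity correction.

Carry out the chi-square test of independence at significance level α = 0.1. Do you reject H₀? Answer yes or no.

Row totals [43, 18], col totals [38, 23], n=61
χ² = (24−26.79)²/26.79 + (19−16.21)²/16.21 + (14−11.21)²/11.21 + (4−6.79)²/6.79 = 2.6060
df = 1
p-value (upper-tail) = 0.10646
At α=0.1: p ≥ α → fail to reject H₀

reject H₀: no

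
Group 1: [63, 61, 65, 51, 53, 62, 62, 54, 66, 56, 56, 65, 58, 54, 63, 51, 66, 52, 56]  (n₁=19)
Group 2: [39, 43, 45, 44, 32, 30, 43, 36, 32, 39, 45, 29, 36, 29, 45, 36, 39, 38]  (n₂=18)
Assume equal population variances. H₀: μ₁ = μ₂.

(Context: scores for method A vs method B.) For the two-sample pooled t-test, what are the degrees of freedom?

df = n₁ + n₂ − 2 = 19 + 18 − 2 = 35

degrees of freedom = 35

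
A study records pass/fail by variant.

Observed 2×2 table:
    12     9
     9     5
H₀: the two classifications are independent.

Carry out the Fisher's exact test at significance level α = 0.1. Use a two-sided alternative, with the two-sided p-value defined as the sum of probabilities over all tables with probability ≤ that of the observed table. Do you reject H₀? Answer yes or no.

reject H₀: no

Margins: r₁=21, r₂=14, c₁=21, c₂=14, n=35
p_obs = C(21,12)·C(14,9)/C(35,21); sum pmf over tables with pmf ≤ p_obs
p-value (two-sided) = 0.73660
At α=0.1: p ≥ α → fail to reject H₀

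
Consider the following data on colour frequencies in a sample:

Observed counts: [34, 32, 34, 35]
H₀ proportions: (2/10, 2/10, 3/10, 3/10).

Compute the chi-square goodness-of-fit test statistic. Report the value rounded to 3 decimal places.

n = 135; E_i = n·p_i = [27.00, 27.00, 40.50, 40.50]
χ² = (34−27.00)²/27.00 + (32−27.00)²/27.00 + (34−40.50)²/40.50 + (35−40.50)²/40.50 = 4.5309
df = 3

test statistic = 4.531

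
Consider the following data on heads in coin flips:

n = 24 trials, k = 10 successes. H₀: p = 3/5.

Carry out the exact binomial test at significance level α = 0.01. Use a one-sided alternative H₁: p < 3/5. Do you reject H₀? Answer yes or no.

Exact binomial: n=24, k=10, p₀=3/5=0.6000
P(X≤10) from Σ C(n,i)·p₀^i·(1−p₀)^(n−i)
p-value (one-sided, H₁ less) = 0.05349
At α=0.01: p ≥ α → fail to reject H₀

reject H₀: no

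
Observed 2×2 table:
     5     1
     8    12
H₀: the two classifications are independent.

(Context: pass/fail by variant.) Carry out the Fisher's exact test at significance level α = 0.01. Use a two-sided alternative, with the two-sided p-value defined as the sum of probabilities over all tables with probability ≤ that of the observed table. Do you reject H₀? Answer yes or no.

Margins: r₁=6, r₂=20, c₁=13, c₂=13, n=26
p_obs = C(6,5)·C(20,8)/C(26,13); sum pmf over tables with pmf ≤ p_obs
p-value (two-sided) = 0.16025
At α=0.01: p ≥ α → fail to reject H₀

reject H₀: no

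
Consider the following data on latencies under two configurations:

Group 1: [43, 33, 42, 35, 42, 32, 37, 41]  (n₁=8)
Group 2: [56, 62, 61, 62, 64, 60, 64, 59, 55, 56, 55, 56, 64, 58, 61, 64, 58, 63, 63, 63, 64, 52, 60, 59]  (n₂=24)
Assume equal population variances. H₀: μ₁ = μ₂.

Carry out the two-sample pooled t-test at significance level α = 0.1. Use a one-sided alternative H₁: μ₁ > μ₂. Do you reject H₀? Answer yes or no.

x̄₁=38.125, s₁=4.422, n₁=8
x̄₂=59.958, s₂=3.544, n₂=24
s_p² = [7·4.422² + 23·3.544²]/30 = 14.1944
SE = √(s_p²·(1/8+1/24)) = 1.5381
t = (38.125−59.958)/1.5381 = -14.1950
df = 30
p-value (one-sided, H₁ greater) = 1.00000
At α=0.1: p ≥ α → fail to reject H₀

reject H₀: no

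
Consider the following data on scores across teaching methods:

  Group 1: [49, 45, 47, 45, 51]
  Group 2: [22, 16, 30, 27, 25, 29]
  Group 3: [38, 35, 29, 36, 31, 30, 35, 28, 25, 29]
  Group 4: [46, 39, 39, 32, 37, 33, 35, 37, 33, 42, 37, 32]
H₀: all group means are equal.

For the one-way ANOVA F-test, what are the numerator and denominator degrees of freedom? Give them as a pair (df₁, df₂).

k = 4 groups, N = 33 total
df = (k−1, N−k) = (4−1, 33−4) = (3, 29)

degrees of freedom = [3, 29]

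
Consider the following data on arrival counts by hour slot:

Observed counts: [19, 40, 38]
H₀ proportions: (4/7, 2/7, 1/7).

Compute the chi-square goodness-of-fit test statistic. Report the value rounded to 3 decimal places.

test statistic = 71.451

n = 97; E_i = n·p_i = [55.43, 27.71, 13.86]
χ² = (19−55.43)²/55.43 + (40−27.71)²/27.71 + (38−13.86)²/13.86 = 71.4510
df = 2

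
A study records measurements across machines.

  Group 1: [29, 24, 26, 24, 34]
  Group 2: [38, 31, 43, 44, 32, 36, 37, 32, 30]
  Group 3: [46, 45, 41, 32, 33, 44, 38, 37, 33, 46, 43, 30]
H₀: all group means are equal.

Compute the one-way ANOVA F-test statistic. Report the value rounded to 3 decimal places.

Group means [27.40, 35.89, 39.00], grand mean 35.692
SSB = Σnᵢ(x̄ᵢ−x̄)² = 475.450; SSW = ΣΣ(x−x̄ᵢ)² = 668.089
MSB = 475.450/2 = 237.7248; MSW = 668.089/23 = 29.0473
F = MSB/MSW = 8.1840
df = (2, 23)

test statistic = 8.184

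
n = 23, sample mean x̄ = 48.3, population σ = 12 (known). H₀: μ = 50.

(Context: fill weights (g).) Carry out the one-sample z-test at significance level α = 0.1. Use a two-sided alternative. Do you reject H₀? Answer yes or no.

reject H₀: no

SE = σ/√n = 12/√23 = 2.5022
z = (x̄−μ₀)/SE = (48.3−50)/2.5022 = -0.6794
p-value (two-sided) = 0.49688
At α=0.1: p ≥ α → fail to reject H₀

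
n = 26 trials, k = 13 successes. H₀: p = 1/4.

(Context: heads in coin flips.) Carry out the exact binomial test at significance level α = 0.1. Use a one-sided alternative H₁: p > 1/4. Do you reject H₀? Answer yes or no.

reject H₀: yes

Exact binomial: n=26, k=13, p₀=1/4=0.2500
P(X≥13) from Σ C(n,i)·p₀^i·(1−p₀)^(n−i)
p-value (one-sided, H₁ greater) = 0.00521
At α=0.1: p < α → reject H₀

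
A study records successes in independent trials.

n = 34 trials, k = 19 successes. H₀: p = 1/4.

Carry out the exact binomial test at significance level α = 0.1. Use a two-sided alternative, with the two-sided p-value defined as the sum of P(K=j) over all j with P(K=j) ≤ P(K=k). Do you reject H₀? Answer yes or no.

reject H₀: yes

Exact binomial: n=34, k=19, p₀=1/4=0.2500
P(X=j) = C(n,j)·p₀^j·(1−p₀)^(n−j); p = Σ P(X=j) over j with P(X=j) ≤ P(X=19)
p-value (two-sided) = 0.00018
At α=0.1: p < α → reject H₀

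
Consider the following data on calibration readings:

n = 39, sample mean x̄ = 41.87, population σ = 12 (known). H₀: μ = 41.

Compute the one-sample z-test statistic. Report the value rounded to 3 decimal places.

test statistic = 0.453

SE = σ/√n = 12/√39 = 1.9215
z = (x̄−μ₀)/SE = (41.87−41)/1.9215 = 0.4528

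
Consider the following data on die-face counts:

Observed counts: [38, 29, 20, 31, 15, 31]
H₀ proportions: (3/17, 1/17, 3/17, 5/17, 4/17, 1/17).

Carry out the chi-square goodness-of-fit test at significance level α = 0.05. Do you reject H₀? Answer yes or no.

reject H₀: yes

n = 164; E_i = n·p_i = [28.94, 9.65, 28.94, 48.24, 38.59, 9.65]
χ² = (38−28.94)²/28.94 + (29−9.65)²/9.65 + (20−28.94)²/28.94 + (31−48.24)²/48.24 + (15−38.59)²/38.59 + (31−9.65)²/9.65 = 112.2621
df = 5
p-value (upper-tail) = 0.00000
At α=0.05: p < α → reject H₀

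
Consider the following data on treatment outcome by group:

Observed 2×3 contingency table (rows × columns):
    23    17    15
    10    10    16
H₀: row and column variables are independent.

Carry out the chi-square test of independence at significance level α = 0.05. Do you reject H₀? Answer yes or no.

reject H₀: no

Row totals [55, 36], col totals [33, 27, 31], n=91
χ² = (23−19.95)²/19.95 + (17−16.32)²/16.32 + (15−18.74)²/18.74 + (10−13.05)²/13.05 + (10−10.68)²/10.68 + (16−12.26)²/12.26 = 3.1381
df = 2
p-value (upper-tail) = 0.20825
At α=0.05: p ≥ α → fail to reject H₀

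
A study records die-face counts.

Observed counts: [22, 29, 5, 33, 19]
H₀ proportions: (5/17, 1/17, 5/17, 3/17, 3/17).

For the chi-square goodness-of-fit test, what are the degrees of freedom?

degrees of freedom = 4

df = k − 1 = 5 − 1 = 4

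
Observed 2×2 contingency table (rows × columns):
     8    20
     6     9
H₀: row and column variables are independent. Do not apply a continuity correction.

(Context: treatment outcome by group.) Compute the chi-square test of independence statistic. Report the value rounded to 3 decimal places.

test statistic = 0.581

Row totals [28, 15], col totals [14, 29], n=43
χ² = (8−9.12)²/9.12 + (20−18.88)²/18.88 + (6−4.88)²/4.88 + (9−10.12)²/10.12 = 0.5810
df = 1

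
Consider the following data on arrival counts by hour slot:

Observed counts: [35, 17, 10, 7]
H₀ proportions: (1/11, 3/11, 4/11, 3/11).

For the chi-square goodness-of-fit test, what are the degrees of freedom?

degrees of freedom = 3

df = k − 1 = 4 − 1 = 3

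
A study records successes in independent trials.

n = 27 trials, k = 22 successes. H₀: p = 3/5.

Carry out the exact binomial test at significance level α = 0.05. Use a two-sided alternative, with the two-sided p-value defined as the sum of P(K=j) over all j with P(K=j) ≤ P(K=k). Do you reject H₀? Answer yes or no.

Exact binomial: n=27, k=22, p₀=3/5=0.6000
P(X=j) = C(n,j)·p₀^j·(1−p₀)^(n−j); p = Σ P(X=j) over j with P(X=j) ≤ P(X=22)
p-value (two-sided) = 0.02888
At α=0.05: p < α → reject H₀

reject H₀: yes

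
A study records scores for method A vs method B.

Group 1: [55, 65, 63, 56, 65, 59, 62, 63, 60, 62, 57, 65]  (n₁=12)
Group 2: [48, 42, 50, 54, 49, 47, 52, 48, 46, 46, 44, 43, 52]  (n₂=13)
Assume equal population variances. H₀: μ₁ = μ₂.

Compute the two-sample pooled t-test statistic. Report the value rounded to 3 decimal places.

test statistic = 9.177

x̄₁=61.000, s₁=3.568, n₁=12
x̄₂=47.769, s₂=3.632, n₂=13
s_p² = [11·3.568² + 12·3.632²]/23 = 12.9699
SE = √(s_p²·(1/12+1/13)) = 1.4417
t = (61.000−47.769)/1.4417 = 9.1772
df = 23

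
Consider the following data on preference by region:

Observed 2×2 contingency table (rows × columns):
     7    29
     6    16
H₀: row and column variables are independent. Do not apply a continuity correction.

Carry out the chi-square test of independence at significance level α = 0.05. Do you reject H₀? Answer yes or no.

reject H₀: no

Row totals [36, 22], col totals [13, 45], n=58
χ² = (7−8.07)²/8.07 + (29−27.93)²/27.93 + (6−4.93)²/4.93 + (16−17.07)²/17.07 = 0.4812
df = 1
p-value (upper-tail) = 0.48788
At α=0.05: p ≥ α → fail to reject H₀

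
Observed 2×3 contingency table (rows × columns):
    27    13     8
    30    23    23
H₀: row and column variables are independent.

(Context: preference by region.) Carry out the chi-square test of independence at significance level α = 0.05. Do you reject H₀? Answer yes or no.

reject H₀: no

Row totals [48, 76], col totals [57, 36, 31], n=124
χ² = (27−22.06)²/22.06 + (13−13.94)²/13.94 + (8−12.00)²/12.00 + (30−34.94)²/34.94 + (23−22.06)²/22.06 + (23−19.00)²/19.00 = 4.0791
df = 2
p-value (upper-tail) = 0.13008
At α=0.05: p ≥ α → fail to reject H₀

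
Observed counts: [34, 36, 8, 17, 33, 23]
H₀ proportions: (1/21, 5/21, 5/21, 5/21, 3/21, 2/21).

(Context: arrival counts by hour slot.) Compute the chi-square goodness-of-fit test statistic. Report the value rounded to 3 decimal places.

test statistic = 142.903

n = 151; E_i = n·p_i = [7.19, 35.95, 35.95, 35.95, 21.57, 14.38]
χ² = (34−7.19)²/7.19 + (36−35.95)²/35.95 + (8−35.95)²/35.95 + (17−35.95)²/35.95 + (33−21.57)²/21.57 + (23−14.38)²/14.38 = 142.9026
df = 5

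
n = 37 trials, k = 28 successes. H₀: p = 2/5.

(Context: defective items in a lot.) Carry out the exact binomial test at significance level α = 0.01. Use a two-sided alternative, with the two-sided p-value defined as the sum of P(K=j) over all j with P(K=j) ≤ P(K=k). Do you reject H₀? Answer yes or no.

Exact binomial: n=37, k=28, p₀=2/5=0.4000
P(X=j) = C(n,j)·p₀^j·(1−p₀)^(n−j); p = Σ P(X=j) over j with P(X=j) ≤ P(X=28)
p-value (two-sided) = 0.00001
At α=0.01: p < α → reject H₀

reject H₀: yes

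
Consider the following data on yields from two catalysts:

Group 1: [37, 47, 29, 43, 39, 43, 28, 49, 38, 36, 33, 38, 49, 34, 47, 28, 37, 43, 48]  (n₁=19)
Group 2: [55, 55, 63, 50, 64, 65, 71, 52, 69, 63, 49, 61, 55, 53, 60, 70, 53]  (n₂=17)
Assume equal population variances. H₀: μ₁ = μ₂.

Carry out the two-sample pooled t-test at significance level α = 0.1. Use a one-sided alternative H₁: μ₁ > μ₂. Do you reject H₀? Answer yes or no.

reject H₀: no

x̄₁=39.263, s₁=6.983, n₁=19
x̄₂=59.294, s₂=7.122, n₂=17
s_p² = [18·6.983² + 16·7.122²]/34 = 49.6828
SE = √(s_p²·(1/19+1/17)) = 2.3532
t = (39.263−59.294)/2.3532 = -8.5123
df = 34
p-value (one-sided, H₁ greater) = 1.00000
At α=0.1: p ≥ α → fail to reject H₀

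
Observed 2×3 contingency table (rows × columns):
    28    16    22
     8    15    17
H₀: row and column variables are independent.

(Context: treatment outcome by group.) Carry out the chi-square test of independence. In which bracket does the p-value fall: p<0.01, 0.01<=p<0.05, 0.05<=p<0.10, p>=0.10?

Row totals [66, 40], col totals [36, 31, 39], n=106
χ² = (28−22.42)²/22.42 + (16−19.30)²/19.30 + (22−24.28)²/24.28 + (8−13.58)²/13.58 + (15−11.70)²/11.70 + (17−14.72)²/14.72 = 5.7532
df = 2
p-value (upper-tail) = 0.05633
→ bracket: 0.05<=p<0.10

p-value bracket: 0.05<=p<0.10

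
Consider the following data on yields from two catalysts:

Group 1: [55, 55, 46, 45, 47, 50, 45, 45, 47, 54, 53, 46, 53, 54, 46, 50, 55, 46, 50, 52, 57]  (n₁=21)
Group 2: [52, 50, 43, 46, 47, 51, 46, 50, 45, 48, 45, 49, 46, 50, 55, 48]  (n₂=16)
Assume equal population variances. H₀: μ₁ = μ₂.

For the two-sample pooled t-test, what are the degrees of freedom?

degrees of freedom = 35

df = n₁ + n₂ − 2 = 21 + 16 − 2 = 35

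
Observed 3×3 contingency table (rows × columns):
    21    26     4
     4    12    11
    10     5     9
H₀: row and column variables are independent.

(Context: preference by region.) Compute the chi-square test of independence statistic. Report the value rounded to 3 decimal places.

Row totals [51, 27, 24], col totals [35, 43, 24], n=102
χ² = (21−17.50)²/17.50 + (26−21.50)²/21.50 + (4−12.00)²/12.00 + (4−9.26)²/9.26 + (12−11.38)²/11.38 + (11−6.35)²/6.35 + (10−8.24)²/8.24 + (5−10.12)²/10.12 + (9−5.65)²/5.65 = 18.3572
df = 4

test statistic = 18.357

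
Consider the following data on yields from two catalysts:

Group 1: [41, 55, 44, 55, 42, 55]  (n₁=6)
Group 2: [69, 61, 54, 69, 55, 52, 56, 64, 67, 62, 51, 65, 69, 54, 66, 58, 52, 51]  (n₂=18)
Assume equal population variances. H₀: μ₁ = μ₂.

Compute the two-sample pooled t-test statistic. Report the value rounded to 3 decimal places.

x̄₁=48.667, s₁=7.005, n₁=6
x̄₂=59.722, s₂=6.772, n₂=18
s_p² = [5·7.005² + 17·6.772²]/22 = 46.5884
SE = √(s_p²·(1/6+1/18)) = 3.2176
t = (48.667−59.722)/3.2176 = -3.4360
df = 22

test statistic = -3.436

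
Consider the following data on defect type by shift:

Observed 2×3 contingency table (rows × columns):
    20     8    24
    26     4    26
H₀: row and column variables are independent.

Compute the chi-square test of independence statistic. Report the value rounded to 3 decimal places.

Row totals [52, 56], col totals [46, 12, 50], n=108
χ² = (20−22.15)²/22.15 + (8−5.78)²/5.78 + (24−24.07)²/24.07 + (26−23.85)²/23.85 + (4−6.22)²/6.22 + (26−25.93)²/25.93 = 2.0506
df = 2

test statistic = 2.051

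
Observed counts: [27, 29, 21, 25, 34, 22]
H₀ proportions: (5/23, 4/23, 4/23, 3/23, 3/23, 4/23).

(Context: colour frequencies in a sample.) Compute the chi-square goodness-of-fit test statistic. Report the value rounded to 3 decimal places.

n = 158; E_i = n·p_i = [34.35, 27.48, 27.48, 20.61, 20.61, 27.48]
χ² = (27−34.35)²/34.35 + (29−27.48)²/27.48 + (21−27.48)²/27.48 + (25−20.61)²/20.61 + (34−20.61)²/20.61 + (22−27.48)²/27.48 = 13.9129
df = 5

test statistic = 13.913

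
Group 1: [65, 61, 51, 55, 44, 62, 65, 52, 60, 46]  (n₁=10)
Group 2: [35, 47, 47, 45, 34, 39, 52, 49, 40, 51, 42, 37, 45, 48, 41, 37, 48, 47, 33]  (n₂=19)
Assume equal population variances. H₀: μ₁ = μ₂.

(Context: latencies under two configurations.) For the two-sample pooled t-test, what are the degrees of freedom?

degrees of freedom = 27

df = n₁ + n₂ − 2 = 10 + 19 − 2 = 27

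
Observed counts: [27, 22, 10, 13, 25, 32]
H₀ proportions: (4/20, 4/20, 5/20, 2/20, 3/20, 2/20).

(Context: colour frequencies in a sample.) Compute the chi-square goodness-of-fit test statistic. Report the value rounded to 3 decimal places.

n = 129; E_i = n·p_i = [25.80, 25.80, 32.25, 12.90, 19.35, 12.90]
χ² = (27−25.80)²/25.80 + (22−25.80)²/25.80 + (10−32.25)²/32.25 + (13−12.90)²/12.90 + (25−19.35)²/19.35 + (32−12.90)²/12.90 = 45.8966
df = 5

test statistic = 45.897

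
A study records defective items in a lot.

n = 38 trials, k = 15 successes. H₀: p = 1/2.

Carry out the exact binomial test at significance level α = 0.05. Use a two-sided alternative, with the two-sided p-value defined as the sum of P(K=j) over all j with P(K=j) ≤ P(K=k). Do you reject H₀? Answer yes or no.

reject H₀: no

Exact binomial: n=38, k=15, p₀=1/2=0.5000
P(X=j) = C(n,j)·p₀^j·(1−p₀)^(n−j); p = Σ P(X=j) over j with P(X=j) ≤ P(X=15)
p-value (two-sided) = 0.25588
At α=0.05: p ≥ α → fail to reject H₀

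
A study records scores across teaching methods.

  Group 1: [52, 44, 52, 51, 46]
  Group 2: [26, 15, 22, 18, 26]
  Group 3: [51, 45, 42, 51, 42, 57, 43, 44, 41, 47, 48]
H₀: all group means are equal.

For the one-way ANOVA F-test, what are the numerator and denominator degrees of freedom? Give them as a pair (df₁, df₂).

degrees of freedom = [2, 18]

k = 3 groups, N = 21 total
df = (k−1, N−k) = (3−1, 21−3) = (2, 18)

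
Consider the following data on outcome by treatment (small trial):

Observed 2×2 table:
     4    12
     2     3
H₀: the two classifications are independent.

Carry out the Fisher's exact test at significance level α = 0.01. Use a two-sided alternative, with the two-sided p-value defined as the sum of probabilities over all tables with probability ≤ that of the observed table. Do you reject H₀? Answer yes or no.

reject H₀: no

Margins: r₁=16, r₂=5, c₁=6, c₂=15, n=21
p_obs = C(16,4)·C(5,2)/C(21,6); sum pmf over tables with pmf ≤ p_obs
p-value (two-sided) = 0.59752
At α=0.01: p ≥ α → fail to reject H₀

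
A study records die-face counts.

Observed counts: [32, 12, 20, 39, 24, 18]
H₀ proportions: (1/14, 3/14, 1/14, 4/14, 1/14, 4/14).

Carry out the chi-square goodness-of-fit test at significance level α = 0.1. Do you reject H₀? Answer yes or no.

reject H₀: yes

n = 145; E_i = n·p_i = [10.36, 31.07, 10.36, 41.43, 10.36, 41.43]
χ² = (32−10.36)²/10.36 + (12−31.07)²/31.07 + (20−10.36)²/10.36 + (39−41.43)²/41.43 + (24−10.36)²/10.36 + (18−41.43)²/41.43 = 97.2724
df = 5
p-value (upper-tail) = 0.00000
At α=0.1: p < α → reject H₀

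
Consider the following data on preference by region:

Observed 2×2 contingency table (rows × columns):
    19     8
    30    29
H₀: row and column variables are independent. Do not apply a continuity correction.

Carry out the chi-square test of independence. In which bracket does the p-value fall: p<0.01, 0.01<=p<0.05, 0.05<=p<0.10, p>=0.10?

Row totals [27, 59], col totals [49, 37], n=86
χ² = (19−15.38)²/15.38 + (8−11.62)²/11.62 + (30−33.62)²/33.62 + (29−25.38)²/25.38 = 2.8801
df = 1
p-value (upper-tail) = 0.08968
→ bracket: 0.05<=p<0.10

p-value bracket: 0.05<=p<0.10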